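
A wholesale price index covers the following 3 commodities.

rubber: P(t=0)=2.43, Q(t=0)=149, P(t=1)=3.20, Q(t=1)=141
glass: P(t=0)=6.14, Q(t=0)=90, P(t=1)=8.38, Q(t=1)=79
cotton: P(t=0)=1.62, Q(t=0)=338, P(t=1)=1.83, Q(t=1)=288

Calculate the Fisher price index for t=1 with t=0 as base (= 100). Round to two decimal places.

126.61

Laspeyres component (base-period weights):
ΣP(t=1)Q(t=0) = 3.20×149 + 8.38×90 + 1.83×338 = 476.8 + 754.2 + 618.54 = 1849.54
ΣP(t=0)Q(t=0) = 2.43×149 + 6.14×90 + 1.62×338 = 362.07 + 552.6 + 547.56 = 1462.23
L = 1849.54 / 1462.23 × 100 = 126.4876
Paasche component (current-period weights):
ΣP(t=1)Q(t=1) = 3.20×141 + 8.38×79 + 1.83×288 = 451.2 + 662.02 + 527.04 = 1640.26
ΣP(t=0)Q(t=1) = 2.43×141 + 6.14×79 + 1.62×288 = 342.63 + 485.06 + 466.56 = 1294.25
P = 1640.26 / 1294.25 × 100 = 126.7344
Fisher = √(L × P) = √(126.4876 × 126.7344) = 126.6110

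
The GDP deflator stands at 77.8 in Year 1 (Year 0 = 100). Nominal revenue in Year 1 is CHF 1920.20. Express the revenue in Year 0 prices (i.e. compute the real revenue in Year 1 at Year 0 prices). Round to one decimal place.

2468.1

Real = Nominal ÷ (Index/100) = 1920.20 ÷ (77.8/100)
     = 1920.20 ÷ 0.778 = 2468.1234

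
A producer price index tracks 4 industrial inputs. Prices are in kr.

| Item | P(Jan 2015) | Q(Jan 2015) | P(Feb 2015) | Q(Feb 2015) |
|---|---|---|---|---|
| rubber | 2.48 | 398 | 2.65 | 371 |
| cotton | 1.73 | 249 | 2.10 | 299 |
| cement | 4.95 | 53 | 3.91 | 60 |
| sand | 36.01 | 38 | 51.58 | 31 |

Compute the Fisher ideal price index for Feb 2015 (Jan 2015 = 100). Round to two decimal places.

121.83

Laspeyres component (base-period weights):
ΣP(Feb 2015)Q(Jan 2015) = 2.65×398 + 2.10×249 + 3.91×53 + 51.58×38 = 1054.7 + 522.9 + 207.23 + 1960.04 = 3744.87
ΣP(Jan 2015)Q(Jan 2015) = 2.48×398 + 1.73×249 + 4.95×53 + 36.01×38 = 987.04 + 430.77 + 262.35 + 1368.38 = 3048.54
L = 3744.87 / 3048.54 × 100 = 122.8414
Paasche component (current-period weights):
ΣP(Feb 2015)Q(Feb 2015) = 2.65×371 + 2.10×299 + 3.91×60 + 51.58×31 = 983.15 + 627.9 + 234.6 + 1598.98 = 3444.63
ΣP(Jan 2015)Q(Feb 2015) = 2.48×371 + 1.73×299 + 4.95×60 + 36.01×31 = 920.08 + 517.27 + 297 + 1116.31 = 2850.66
P = 3444.63 / 2850.66 × 100 = 120.8362
Fisher = √(L × P) = √(122.8414 × 120.8362) = 121.8347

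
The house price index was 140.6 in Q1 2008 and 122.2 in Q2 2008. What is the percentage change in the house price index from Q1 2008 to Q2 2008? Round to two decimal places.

-13.09%

Change = (122.2 − 140.6) / 140.6 × 100
       = -18.4 / 140.6 × 100 = -13.0868%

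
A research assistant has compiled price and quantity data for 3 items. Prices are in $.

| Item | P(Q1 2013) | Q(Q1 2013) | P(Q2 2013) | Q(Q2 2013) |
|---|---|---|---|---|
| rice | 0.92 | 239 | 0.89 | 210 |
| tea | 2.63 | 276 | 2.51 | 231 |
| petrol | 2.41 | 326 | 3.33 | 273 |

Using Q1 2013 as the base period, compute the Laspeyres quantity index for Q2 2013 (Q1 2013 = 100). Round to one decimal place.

84.2

Laspeyres quantity index uses base-period prices as weights.
ΣP(Q1 2013)·Q(Q2 2013) = 0.92×210 + 2.63×231 + 2.41×273 = 193.2 + 607.53 + 657.93 = 1458.66
ΣP(Q1 2013)·Q(Q1 2013) = 0.92×239 + 2.63×276 + 2.41×326 = 219.88 + 725.88 + 785.66 = 1731.42
Index = 1458.66 / 1731.42 × 100 = 84.2465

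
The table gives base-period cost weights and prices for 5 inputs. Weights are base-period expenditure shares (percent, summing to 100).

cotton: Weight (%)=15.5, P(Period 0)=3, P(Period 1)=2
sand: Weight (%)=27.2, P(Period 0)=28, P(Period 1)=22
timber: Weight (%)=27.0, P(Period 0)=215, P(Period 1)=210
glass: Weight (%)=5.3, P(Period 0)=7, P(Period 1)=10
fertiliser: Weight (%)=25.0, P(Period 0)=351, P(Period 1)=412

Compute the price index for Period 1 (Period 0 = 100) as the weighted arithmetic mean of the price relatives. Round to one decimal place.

95.0

cotton: 15.5 × (2/3) = 15.5 × 0.666667 = 10.3333
sand: 27.2 × (22/28) = 27.2 × 0.785714 = 21.3714
timber: 27.0 × (210/215) = 27.0 × 0.976744 = 26.3721
glass: 5.3 × (10/7) = 5.3 × 1.428571 = 7.5714
fertiliser: 25.0 × (412/351) = 25.0 × 1.173789 = 29.3447
Index = Σ wᵢ·(p₁ᵢ/p₀ᵢ) = 10.3333 + 21.3714 + 26.3721 + 7.5714 + 29.3447 = 94.9930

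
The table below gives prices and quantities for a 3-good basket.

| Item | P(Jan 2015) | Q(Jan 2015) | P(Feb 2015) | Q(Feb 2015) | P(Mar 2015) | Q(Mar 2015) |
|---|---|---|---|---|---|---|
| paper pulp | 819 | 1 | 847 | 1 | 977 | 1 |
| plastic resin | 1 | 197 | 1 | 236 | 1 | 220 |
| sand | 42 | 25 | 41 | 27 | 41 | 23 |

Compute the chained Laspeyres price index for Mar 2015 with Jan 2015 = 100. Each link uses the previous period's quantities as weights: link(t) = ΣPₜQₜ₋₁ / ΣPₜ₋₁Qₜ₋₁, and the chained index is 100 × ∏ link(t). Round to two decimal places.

106.09

Link Jan 2015→Feb 2015:
ΣP(Feb 2015)Q(Jan 2015) = 847×1 + 1×197 + 41×25 = 847 + 197 + 1025 = 2069
ΣP(Jan 2015)Q(Jan 2015) = 819×1 + 1×197 + 42×25 = 819 + 197 + 1050 = 2066
link = 2069/2066 = 1.001452
Link Feb 2015→Mar 2015:
ΣP(Mar 2015)Q(Feb 2015) = 977×1 + 1×236 + 41×27 = 977 + 236 + 1107 = 2320
ΣP(Feb 2015)Q(Feb 2015) = 847×1 + 1×236 + 41×27 = 847 + 236 + 1107 = 2190
link = 2320/2190 = 1.059361
Chained index = 100 × 1.001452 × 1.059361 = 106.0899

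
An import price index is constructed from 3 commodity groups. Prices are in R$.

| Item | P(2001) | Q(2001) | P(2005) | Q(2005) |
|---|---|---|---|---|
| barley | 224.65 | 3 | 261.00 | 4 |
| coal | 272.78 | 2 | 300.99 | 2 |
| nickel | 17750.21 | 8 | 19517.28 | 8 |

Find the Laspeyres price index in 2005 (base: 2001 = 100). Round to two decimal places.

109.99

Laspeyres price index uses base-period quantities as weights.
ΣP(2005)·Q(2001) = 261.00×3 + 300.99×2 + 19517.28×8 = 783 + 601.98 + 156138.24 = 157523.22
ΣP(2001)·Q(2001) = 224.65×3 + 272.78×2 + 17750.21×8 = 673.95 + 545.56 + 142001.68 = 143221.19
Index = 157523.22 / 143221.19 × 100 = 109.9860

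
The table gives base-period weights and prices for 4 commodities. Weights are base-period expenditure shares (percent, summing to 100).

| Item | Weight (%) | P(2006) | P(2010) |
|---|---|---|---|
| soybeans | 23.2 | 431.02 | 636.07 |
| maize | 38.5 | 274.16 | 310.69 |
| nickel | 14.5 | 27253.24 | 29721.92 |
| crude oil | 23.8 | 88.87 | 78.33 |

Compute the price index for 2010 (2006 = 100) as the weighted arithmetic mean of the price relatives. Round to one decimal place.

soybeans: 23.2 × (636.07/431.02) = 23.2 × 1.475732 = 34.2370
maize: 38.5 × (310.69/274.16) = 38.5 × 1.133243 = 43.6299
nickel: 14.5 × (29721.92/27253.24) = 14.5 × 1.090583 = 15.8135
crude oil: 23.8 × (78.33/88.87) = 23.8 × 0.881400 = 20.9773
Index = Σ wᵢ·(p₁ᵢ/p₀ᵢ) = 34.2370 + 43.6299 + 15.8135 + 20.9773 = 114.6576

114.7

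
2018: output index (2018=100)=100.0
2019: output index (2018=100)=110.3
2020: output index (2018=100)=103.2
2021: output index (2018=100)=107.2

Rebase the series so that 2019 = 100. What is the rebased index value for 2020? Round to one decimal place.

Rebased(2020) = 103.2 / 110.3 × 100 = 93.5630

93.6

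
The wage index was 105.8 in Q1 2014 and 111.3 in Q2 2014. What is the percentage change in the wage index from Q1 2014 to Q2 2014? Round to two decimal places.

Change = (111.3 − 105.8) / 105.8 × 100
       = 5.5 / 105.8 × 100 = 5.1985%

5.20%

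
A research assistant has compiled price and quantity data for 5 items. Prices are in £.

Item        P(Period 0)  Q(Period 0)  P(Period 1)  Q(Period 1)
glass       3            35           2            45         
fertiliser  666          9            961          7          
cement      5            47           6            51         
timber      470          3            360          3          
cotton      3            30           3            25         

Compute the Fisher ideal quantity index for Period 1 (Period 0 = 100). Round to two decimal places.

Laspeyres component (base-period weights):
ΣP(Period 0)Q(Period 1) = 3×45 + 666×7 + 5×51 + 470×3 + 3×25 = 135 + 4662 + 255 + 1410 + 75 = 6537
ΣP(Period 0)Q(Period 0) = 3×35 + 666×9 + 5×47 + 470×3 + 3×30 = 105 + 5994 + 235 + 1410 + 90 = 7834
L = 6537 / 7834 × 100 = 83.4440
Paasche component (current-period weights):
ΣP(Period 1)Q(Period 1) = 2×45 + 961×7 + 6×51 + 360×3 + 3×25 = 90 + 6727 + 306 + 1080 + 75 = 8278
ΣP(Period 1)Q(Period 0) = 2×35 + 961×9 + 6×47 + 360×3 + 3×30 = 70 + 8649 + 282 + 1080 + 90 = 10171
P = 8278 / 10171 × 100 = 81.3883
Fisher = √(L × P) = √(83.4440 × 81.3883) = 82.4097

82.41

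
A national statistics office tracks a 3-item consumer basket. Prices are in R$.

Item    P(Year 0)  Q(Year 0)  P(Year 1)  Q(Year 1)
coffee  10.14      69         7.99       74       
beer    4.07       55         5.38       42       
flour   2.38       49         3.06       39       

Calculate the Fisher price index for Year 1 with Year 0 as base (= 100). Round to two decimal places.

94.09

Laspeyres component (base-period weights):
ΣP(Year 1)Q(Year 0) = 7.99×69 + 5.38×55 + 3.06×49 = 551.31 + 295.9 + 149.94 = 997.15
ΣP(Year 0)Q(Year 0) = 10.14×69 + 4.07×55 + 2.38×49 = 699.66 + 223.85 + 116.62 = 1040.13
L = 997.15 / 1040.13 × 100 = 95.8678
Paasche component (current-period weights):
ΣP(Year 1)Q(Year 1) = 7.99×74 + 5.38×42 + 3.06×39 = 591.26 + 225.96 + 119.34 = 936.56
ΣP(Year 0)Q(Year 1) = 10.14×74 + 4.07×42 + 2.38×39 = 750.36 + 170.94 + 92.82 = 1014.12
P = 936.56 / 1014.12 × 100 = 92.3520
Fisher = √(L × P) = √(95.8678 × 92.3520) = 94.0935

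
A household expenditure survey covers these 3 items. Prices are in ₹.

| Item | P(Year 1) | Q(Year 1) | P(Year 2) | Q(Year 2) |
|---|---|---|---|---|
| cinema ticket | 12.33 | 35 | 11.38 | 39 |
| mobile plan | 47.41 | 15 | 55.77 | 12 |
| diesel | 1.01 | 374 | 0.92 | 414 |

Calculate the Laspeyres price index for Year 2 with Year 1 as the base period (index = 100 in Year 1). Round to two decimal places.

103.85

Laspeyres price index uses base-period quantities as weights.
ΣP(Year 2)·Q(Year 1) = 11.38×35 + 55.77×15 + 0.92×374 = 398.3 + 836.55 + 344.08 = 1578.93
ΣP(Year 1)·Q(Year 1) = 12.33×35 + 47.41×15 + 1.01×374 = 431.55 + 711.15 + 377.74 = 1520.44
Index = 1578.93 / 1520.44 × 100 = 103.8469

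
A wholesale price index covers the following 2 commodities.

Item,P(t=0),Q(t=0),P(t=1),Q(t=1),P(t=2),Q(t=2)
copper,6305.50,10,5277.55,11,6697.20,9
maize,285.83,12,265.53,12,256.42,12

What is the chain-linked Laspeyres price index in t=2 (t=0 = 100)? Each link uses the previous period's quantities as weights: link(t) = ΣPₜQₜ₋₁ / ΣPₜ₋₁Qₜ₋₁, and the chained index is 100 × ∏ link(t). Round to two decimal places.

105.49

Link t=0→t=1:
ΣP(t=1)Q(t=0) = 5277.55×10 + 265.53×12 = 52775.5 + 3186.36 = 55961.86
ΣP(t=0)Q(t=0) = 6305.50×10 + 285.83×12 = 63055 + 3429.96 = 66484.96
link = 55961.86/66484.96 = 0.841722
Link t=1→t=2:
ΣP(t=2)Q(t=1) = 6697.20×11 + 256.42×12 = 73669.2 + 3077.04 = 76746.24
ΣP(t=1)Q(t=1) = 5277.55×11 + 265.53×12 = 58053.05 + 3186.36 = 61239.41
link = 76746.24/61239.41 = 1.253217
Chained index = 100 × 0.841722 × 1.253217 = 105.4860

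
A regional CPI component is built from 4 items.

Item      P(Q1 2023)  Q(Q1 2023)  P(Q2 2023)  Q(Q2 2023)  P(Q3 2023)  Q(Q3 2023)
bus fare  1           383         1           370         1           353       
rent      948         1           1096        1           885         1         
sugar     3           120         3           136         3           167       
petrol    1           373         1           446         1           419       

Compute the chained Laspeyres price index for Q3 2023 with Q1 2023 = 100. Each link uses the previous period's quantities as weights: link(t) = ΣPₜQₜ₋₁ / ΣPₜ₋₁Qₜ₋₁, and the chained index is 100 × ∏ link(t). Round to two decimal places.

97.42

Link Q1 2023→Q2 2023:
ΣP(Q2 2023)Q(Q1 2023) = 1×383 + 1096×1 + 3×120 + 1×373 = 383 + 1096 + 360 + 373 = 2212
ΣP(Q1 2023)Q(Q1 2023) = 1×383 + 948×1 + 3×120 + 1×373 = 383 + 948 + 360 + 373 = 2064
link = 2212/2064 = 1.071705
Link Q2 2023→Q3 2023:
ΣP(Q3 2023)Q(Q2 2023) = 1×370 + 885×1 + 3×136 + 1×446 = 370 + 885 + 408 + 446 = 2109
ΣP(Q2 2023)Q(Q2 2023) = 1×370 + 1096×1 + 3×136 + 1×446 = 370 + 1096 + 408 + 446 = 2320
link = 2109/2320 = 0.909052
Chained index = 100 × 1.071705 × 0.909052 = 97.4236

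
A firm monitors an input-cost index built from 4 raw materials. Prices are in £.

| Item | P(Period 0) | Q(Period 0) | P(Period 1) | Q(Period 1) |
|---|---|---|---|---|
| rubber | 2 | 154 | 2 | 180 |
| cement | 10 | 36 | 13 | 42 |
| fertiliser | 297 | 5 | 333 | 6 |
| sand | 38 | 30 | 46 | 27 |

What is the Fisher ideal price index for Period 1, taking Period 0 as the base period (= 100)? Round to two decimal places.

115.79

Laspeyres component (base-period weights):
ΣP(Period 1)Q(Period 0) = 2×154 + 13×36 + 333×5 + 46×30 = 308 + 468 + 1665 + 1380 = 3821
ΣP(Period 0)Q(Period 0) = 2×154 + 10×36 + 297×5 + 38×30 = 308 + 360 + 1485 + 1140 = 3293
L = 3821 / 3293 × 100 = 116.0340
Paasche component (current-period weights):
ΣP(Period 1)Q(Period 1) = 2×180 + 13×42 + 333×6 + 46×27 = 360 + 546 + 1998 + 1242 = 4146
ΣP(Period 0)Q(Period 1) = 2×180 + 10×42 + 297×6 + 38×27 = 360 + 420 + 1782 + 1026 = 3588
P = 4146 / 3588 × 100 = 115.5518
Fisher = √(L × P) = √(116.0340 × 115.5518) = 115.7927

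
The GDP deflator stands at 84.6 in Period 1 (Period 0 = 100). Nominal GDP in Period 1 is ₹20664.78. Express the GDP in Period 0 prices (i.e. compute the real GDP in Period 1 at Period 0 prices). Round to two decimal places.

24426.45

Real = Nominal ÷ (Index/100) = 20664.78 ÷ (84.6/100)
     = 20664.78 ÷ 0.846 = 24426.4539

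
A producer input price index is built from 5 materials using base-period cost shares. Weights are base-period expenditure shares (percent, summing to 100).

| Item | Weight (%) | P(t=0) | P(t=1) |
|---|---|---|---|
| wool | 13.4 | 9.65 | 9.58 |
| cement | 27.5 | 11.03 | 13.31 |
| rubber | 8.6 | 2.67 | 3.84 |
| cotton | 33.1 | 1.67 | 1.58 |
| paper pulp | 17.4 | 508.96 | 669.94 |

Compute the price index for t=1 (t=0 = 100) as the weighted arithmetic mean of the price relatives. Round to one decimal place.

113.1

wool: 13.4 × (9.58/9.65) = 13.4 × 0.992746 = 13.3028
cement: 27.5 × (13.31/11.03) = 27.5 × 1.206709 = 33.1845
rubber: 8.6 × (3.84/2.67) = 8.6 × 1.438202 = 12.3685
cotton: 33.1 × (1.58/1.67) = 33.1 × 0.946108 = 31.3162
paper pulp: 17.4 × (669.94/508.96) = 17.4 × 1.316292 = 22.9035
Index = Σ wᵢ·(p₁ᵢ/p₀ᵢ) = 13.3028 + 33.1845 + 12.3685 + 31.3162 + 22.9035 = 113.0755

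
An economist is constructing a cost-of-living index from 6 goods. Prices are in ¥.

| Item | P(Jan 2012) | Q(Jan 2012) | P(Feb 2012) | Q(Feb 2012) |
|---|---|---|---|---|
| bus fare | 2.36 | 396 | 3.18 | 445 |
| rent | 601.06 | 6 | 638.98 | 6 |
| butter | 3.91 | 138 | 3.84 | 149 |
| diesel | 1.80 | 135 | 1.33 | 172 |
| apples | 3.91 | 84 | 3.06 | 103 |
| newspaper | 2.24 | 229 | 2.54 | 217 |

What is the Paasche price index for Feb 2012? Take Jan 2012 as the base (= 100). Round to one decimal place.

107.4

Paasche price index uses current-period quantities as weights.
ΣP(Feb 2012)·Q(Feb 2012) = 3.18×445 + 638.98×6 + 3.84×149 + 1.33×172 + 3.06×103 + 2.54×217 = 1415.1 + 3833.88 + 572.16 + 228.76 + 315.18 + 551.18 = 6916.26
ΣP(Jan 2012)·Q(Feb 2012) = 2.36×445 + 601.06×6 + 3.91×149 + 1.80×172 + 3.91×103 + 2.24×217 = 1050.2 + 3606.36 + 582.59 + 309.6 + 402.73 + 486.08 = 6437.56
Index = 6916.26 / 6437.56 × 100 = 107.4360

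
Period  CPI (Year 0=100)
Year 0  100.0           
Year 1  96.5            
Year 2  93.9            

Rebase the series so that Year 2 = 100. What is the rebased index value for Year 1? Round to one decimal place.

Rebased(Year 1) = 96.5 / 93.9 × 100 = 102.7689

102.8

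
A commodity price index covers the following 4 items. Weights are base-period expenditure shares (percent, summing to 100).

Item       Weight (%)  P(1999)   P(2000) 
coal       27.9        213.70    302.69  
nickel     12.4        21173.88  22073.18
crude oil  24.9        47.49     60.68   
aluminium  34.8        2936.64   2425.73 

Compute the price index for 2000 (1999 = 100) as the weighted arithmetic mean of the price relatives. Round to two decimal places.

113.01

coal: 27.9 × (302.69/213.70) = 27.9 × 1.416425 = 39.5183
nickel: 12.4 × (22073.18/21173.88) = 12.4 × 1.042472 = 12.9267
crude oil: 24.9 × (60.68/47.49) = 24.9 × 1.277743 = 31.8158
aluminium: 34.8 × (2425.73/2936.64) = 34.8 × 0.826022 = 28.7456
Index = Σ wᵢ·(p₁ᵢ/p₀ᵢ) = 39.5183 + 12.9267 + 31.8158 + 28.7456 = 113.0063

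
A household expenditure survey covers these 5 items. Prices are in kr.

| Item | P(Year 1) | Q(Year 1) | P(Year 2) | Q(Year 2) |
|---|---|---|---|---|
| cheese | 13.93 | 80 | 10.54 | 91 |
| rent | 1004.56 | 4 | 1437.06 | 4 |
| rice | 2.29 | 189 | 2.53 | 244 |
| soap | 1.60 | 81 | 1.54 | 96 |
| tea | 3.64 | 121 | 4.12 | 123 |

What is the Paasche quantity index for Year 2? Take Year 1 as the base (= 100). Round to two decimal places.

103.72

Paasche quantity index uses current-period prices as weights.
ΣP(Year 2)·Q(Year 2) = 10.54×91 + 1437.06×4 + 2.53×244 + 1.54×96 + 4.12×123 = 959.14 + 5748.24 + 617.32 + 147.84 + 506.76 = 7979.3
ΣP(Year 2)·Q(Year 1) = 10.54×80 + 1437.06×4 + 2.53×189 + 1.54×81 + 4.12×121 = 843.2 + 5748.24 + 478.17 + 124.74 + 498.52 = 7692.87
Index = 7979.3 / 7692.87 × 100 = 103.7233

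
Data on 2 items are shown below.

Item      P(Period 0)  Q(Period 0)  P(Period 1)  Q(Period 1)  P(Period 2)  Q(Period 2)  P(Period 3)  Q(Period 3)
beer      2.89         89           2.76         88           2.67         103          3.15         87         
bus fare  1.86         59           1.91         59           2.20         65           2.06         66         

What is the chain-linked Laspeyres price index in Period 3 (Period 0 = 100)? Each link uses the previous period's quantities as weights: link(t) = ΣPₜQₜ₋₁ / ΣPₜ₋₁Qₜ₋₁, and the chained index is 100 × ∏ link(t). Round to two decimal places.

Link Period 0→Period 1:
ΣP(Period 1)Q(Period 0) = 2.76×89 + 1.91×59 = 245.64 + 112.69 = 358.33
ΣP(Period 0)Q(Period 0) = 2.89×89 + 1.86×59 = 257.21 + 109.74 = 366.95
link = 358.33/366.95 = 0.976509
Link Period 1→Period 2:
ΣP(Period 2)Q(Period 1) = 2.67×88 + 2.20×59 = 234.96 + 129.8 = 364.76
ΣP(Period 1)Q(Period 1) = 2.76×88 + 1.91×59 = 242.88 + 112.69 = 355.57
link = 364.76/355.57 = 1.025846
Link Period 2→Period 3:
ΣP(Period 3)Q(Period 2) = 3.15×103 + 2.06×65 = 324.45 + 133.9 = 458.35
ΣP(Period 2)Q(Period 2) = 2.67×103 + 2.20×65 = 275.01 + 143 = 418.01
link = 458.35/418.01 = 1.096505
Chained index = 100 × 0.976509 × 1.025846 × 1.096505 = 109.8421

109.84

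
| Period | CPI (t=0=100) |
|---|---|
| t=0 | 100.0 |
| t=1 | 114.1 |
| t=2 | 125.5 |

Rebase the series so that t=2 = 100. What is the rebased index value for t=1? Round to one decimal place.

Rebased(t=1) = 114.1 / 125.5 × 100 = 90.9163

90.9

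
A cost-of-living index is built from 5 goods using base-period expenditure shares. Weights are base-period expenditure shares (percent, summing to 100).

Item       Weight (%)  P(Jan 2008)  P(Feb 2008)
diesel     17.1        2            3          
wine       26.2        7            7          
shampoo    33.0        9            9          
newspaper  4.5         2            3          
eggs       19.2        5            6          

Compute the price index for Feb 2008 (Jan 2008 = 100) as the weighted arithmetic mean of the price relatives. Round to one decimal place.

diesel: 17.1 × (3/2) = 17.1 × 1.500000 = 25.6500
wine: 26.2 × (7/7) = 26.2 × 1.000000 = 26.2000
shampoo: 33.0 × (9/9) = 33.0 × 1.000000 = 33.0000
newspaper: 4.5 × (3/2) = 4.5 × 1.500000 = 6.7500
eggs: 19.2 × (6/5) = 19.2 × 1.200000 = 23.0400
Index = Σ wᵢ·(p₁ᵢ/p₀ᵢ) = 25.6500 + 26.2000 + 33.0000 + 6.7500 + 23.0400 = 114.6400

114.6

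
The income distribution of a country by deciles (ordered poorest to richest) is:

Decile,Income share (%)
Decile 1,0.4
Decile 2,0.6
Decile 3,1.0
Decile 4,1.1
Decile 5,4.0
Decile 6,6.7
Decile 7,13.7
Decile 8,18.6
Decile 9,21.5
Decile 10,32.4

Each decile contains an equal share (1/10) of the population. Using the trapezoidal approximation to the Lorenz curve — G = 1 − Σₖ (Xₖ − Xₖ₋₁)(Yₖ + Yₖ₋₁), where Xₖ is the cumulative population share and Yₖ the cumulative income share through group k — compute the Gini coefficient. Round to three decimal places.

Cumulative income shares Yₖ: 0.0040, 0.0100, 0.0200, 0.0310, 0.0710, 0.1380, 0.2750, 0.4610, 0.6760, 1.0000
Σ (Xₖ−Xₖ₋₁)(Yₖ+Yₖ₋₁) = (1/10)(0.0040+0.0000) + (1/10)(0.0100+0.0040) + (1/10)(0.0200+0.0100) + (1/10)(0.0310+0.0200) + (1/10)(0.0710+0.0310) + (1/10)(0.1380+0.0710) + (1/10)(0.2750+0.1380) + (1/10)(0.4610+0.2750) + (1/10)(0.6760+0.4610) + (1/10)(1.0000+0.6760)
  = 0.0004 + 0.0014 + 0.0030 + 0.0051 + 0.0102 + 0.0209 + 0.0413 + 0.0736 + 0.1137 + 0.1676 = 0.4372
G = 1 − 0.4372 = 0.5628

0.563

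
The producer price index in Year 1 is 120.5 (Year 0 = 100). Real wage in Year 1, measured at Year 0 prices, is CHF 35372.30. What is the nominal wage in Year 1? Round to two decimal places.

42623.62

Nominal = Real × (Index/100) = 35372.30 × (120.5/100)
        = 35372.30 × 1.205 = 42623.6215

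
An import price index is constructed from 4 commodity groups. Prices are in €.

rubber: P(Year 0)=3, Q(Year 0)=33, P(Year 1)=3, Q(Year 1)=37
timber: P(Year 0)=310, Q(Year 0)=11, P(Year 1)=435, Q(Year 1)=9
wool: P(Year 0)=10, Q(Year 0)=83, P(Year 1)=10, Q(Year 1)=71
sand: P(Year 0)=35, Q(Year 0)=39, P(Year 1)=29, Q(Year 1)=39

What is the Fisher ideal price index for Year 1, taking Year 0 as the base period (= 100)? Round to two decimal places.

Laspeyres component (base-period weights):
ΣP(Year 1)Q(Year 0) = 3×33 + 435×11 + 10×83 + 29×39 = 99 + 4785 + 830 + 1131 = 6845
ΣP(Year 0)Q(Year 0) = 3×33 + 310×11 + 10×83 + 35×39 = 99 + 3410 + 830 + 1365 = 5704
L = 6845 / 5704 × 100 = 120.0035
Paasche component (current-period weights):
ΣP(Year 1)Q(Year 1) = 3×37 + 435×9 + 10×71 + 29×39 = 111 + 3915 + 710 + 1131 = 5867
ΣP(Year 0)Q(Year 1) = 3×37 + 310×9 + 10×71 + 35×39 = 111 + 2790 + 710 + 1365 = 4976
P = 5867 / 4976 × 100 = 117.9059
Fisher = √(L × P) = √(120.0035 × 117.9059) = 118.9501

118.95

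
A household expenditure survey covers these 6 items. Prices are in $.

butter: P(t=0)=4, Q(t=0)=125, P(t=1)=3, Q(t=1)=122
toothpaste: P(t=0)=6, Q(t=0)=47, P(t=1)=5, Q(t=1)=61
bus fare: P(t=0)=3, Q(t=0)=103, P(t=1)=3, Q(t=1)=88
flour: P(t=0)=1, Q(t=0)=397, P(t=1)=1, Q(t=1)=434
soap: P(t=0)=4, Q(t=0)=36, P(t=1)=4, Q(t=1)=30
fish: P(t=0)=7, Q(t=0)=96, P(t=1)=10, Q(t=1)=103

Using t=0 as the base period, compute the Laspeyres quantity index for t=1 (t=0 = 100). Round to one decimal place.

Laspeyres quantity index uses base-period prices as weights.
ΣP(t=0)·Q(t=1) = 4×122 + 6×61 + 3×88 + 1×434 + 4×30 + 7×103 = 488 + 366 + 264 + 434 + 120 + 721 = 2393
ΣP(t=0)·Q(t=0) = 4×125 + 6×47 + 3×103 + 1×397 + 4×36 + 7×96 = 500 + 282 + 309 + 397 + 144 + 672 = 2304
Index = 2393 / 2304 × 100 = 103.8628

103.9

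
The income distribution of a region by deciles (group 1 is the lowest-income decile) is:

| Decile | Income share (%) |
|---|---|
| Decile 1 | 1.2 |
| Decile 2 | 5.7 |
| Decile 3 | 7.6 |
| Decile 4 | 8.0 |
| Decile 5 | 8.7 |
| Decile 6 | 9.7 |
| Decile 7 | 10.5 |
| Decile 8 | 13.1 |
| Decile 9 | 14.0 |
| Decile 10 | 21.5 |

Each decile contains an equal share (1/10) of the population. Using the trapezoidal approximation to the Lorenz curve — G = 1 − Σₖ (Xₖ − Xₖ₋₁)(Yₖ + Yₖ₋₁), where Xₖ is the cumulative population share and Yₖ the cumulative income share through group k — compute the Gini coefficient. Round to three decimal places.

Cumulative income shares Yₖ: 0.0120, 0.0690, 0.1450, 0.2250, 0.3120, 0.4090, 0.5140, 0.6450, 0.7850, 1.0000
Σ (Xₖ−Xₖ₋₁)(Yₖ+Yₖ₋₁) = (1/10)(0.0120+0.0000) + (1/10)(0.0690+0.0120) + (1/10)(0.1450+0.0690) + (1/10)(0.2250+0.1450) + (1/10)(0.3120+0.2250) + (1/10)(0.4090+0.3120) + (1/10)(0.5140+0.4090) + (1/10)(0.6450+0.5140) + (1/10)(0.7850+0.6450) + (1/10)(1.0000+0.7850)
  = 0.0012 + 0.0081 + 0.0214 + 0.0370 + 0.0537 + 0.0721 + 0.0923 + 0.1159 + 0.1430 + 0.1785 = 0.7232
G = 1 − 0.7232 = 0.2768

0.277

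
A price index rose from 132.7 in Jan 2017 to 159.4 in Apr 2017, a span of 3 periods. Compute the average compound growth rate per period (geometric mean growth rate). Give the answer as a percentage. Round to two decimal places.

6.30%

Growth factor = (159.4/132.7)^(1/3) = (1.201206)^(1/3) = 1.063014
Growth rate = 1.063014 − 1 = 0.063014 = 6.3014%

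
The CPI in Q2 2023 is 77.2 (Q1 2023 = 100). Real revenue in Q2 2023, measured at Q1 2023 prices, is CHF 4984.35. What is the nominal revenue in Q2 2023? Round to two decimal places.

Nominal = Real × (Index/100) = 4984.35 × (77.2/100)
        = 4984.35 × 0.772 = 3847.9182

3847.92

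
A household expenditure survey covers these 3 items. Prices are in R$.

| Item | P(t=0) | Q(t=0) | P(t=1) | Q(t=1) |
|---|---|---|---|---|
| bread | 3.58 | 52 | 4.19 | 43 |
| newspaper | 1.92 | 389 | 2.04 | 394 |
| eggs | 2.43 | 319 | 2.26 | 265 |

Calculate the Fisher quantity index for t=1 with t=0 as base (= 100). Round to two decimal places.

91.18

Laspeyres component (base-period weights):
ΣP(t=0)Q(t=1) = 3.58×43 + 1.92×394 + 2.43×265 = 153.94 + 756.48 + 643.95 = 1554.37
ΣP(t=0)Q(t=0) = 3.58×52 + 1.92×389 + 2.43×319 = 186.16 + 746.88 + 775.17 = 1708.21
L = 1554.37 / 1708.21 × 100 = 90.9941
Paasche component (current-period weights):
ΣP(t=1)Q(t=1) = 4.19×43 + 2.04×394 + 2.26×265 = 180.17 + 803.76 + 598.9 = 1582.83
ΣP(t=1)Q(t=0) = 4.19×52 + 2.04×389 + 2.26×319 = 217.88 + 793.56 + 720.94 = 1732.38
P = 1582.83 / 1732.38 × 100 = 91.3674
Fisher = √(L × P) = √(90.9941 × 91.3674) = 91.1805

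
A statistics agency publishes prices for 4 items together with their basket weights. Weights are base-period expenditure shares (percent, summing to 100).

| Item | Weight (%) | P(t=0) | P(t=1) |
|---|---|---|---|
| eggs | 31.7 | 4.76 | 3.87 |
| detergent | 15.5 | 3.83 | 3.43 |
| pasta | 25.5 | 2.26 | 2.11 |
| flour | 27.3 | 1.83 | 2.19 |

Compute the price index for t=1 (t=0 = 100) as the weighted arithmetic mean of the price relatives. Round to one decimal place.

96.1

eggs: 31.7 × (3.87/4.76) = 31.7 × 0.813025 = 25.7729
detergent: 15.5 × (3.43/3.83) = 15.5 × 0.895561 = 13.8812
pasta: 25.5 × (2.11/2.26) = 25.5 × 0.933628 = 23.8075
flour: 27.3 × (2.19/1.83) = 27.3 × 1.196721 = 32.6705
Index = Σ wᵢ·(p₁ᵢ/p₀ᵢ) = 25.7729 + 13.8812 + 23.8075 + 32.6705 = 96.1321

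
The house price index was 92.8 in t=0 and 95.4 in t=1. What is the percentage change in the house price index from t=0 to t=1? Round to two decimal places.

2.80%

Change = (95.4 − 92.8) / 92.8 × 100
       = 2.6 / 92.8 × 100 = 2.8017%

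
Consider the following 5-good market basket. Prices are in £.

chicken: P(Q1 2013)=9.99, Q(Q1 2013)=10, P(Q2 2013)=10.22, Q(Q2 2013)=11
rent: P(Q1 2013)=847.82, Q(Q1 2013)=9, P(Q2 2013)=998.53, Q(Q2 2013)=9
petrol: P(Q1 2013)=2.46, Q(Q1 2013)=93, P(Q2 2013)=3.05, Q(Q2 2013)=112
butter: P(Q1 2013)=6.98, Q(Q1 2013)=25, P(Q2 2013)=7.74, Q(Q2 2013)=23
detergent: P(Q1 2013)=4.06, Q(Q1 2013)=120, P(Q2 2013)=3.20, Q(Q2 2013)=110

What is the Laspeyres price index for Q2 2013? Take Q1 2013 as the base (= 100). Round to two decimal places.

115.42

Laspeyres price index uses base-period quantities as weights.
ΣP(Q2 2013)·Q(Q1 2013) = 10.22×10 + 998.53×9 + 3.05×93 + 7.74×25 + 3.20×120 = 102.2 + 8986.77 + 283.65 + 193.5 + 384 = 9950.12
ΣP(Q1 2013)·Q(Q1 2013) = 9.99×10 + 847.82×9 + 2.46×93 + 6.98×25 + 4.06×120 = 99.9 + 7630.38 + 228.78 + 174.5 + 487.2 = 8620.76
Index = 9950.12 / 8620.76 × 100 = 115.4205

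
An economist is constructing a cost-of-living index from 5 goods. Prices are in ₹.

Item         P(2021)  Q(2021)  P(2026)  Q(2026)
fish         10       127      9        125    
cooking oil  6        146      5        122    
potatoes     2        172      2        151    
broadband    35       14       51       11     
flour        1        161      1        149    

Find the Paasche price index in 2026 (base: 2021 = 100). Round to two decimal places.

Paasche price index uses current-period quantities as weights.
ΣP(2026)·Q(2026) = 9×125 + 5×122 + 2×151 + 51×11 + 1×149 = 1125 + 610 + 302 + 561 + 149 = 2747
ΣP(2021)·Q(2026) = 10×125 + 6×122 + 2×151 + 35×11 + 1×149 = 1250 + 732 + 302 + 385 + 149 = 2818
Index = 2747 / 2818 × 100 = 97.4805

97.48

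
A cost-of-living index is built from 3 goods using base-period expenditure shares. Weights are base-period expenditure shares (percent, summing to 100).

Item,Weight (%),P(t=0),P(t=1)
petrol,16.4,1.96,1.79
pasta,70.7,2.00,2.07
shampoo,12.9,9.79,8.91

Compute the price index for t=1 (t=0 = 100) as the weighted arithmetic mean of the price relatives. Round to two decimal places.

99.89

petrol: 16.4 × (1.79/1.96) = 16.4 × 0.913265 = 14.9776
pasta: 70.7 × (2.07/2.00) = 70.7 × 1.035000 = 73.1745
shampoo: 12.9 × (8.91/9.79) = 12.9 × 0.910112 = 11.7404
Index = Σ wᵢ·(p₁ᵢ/p₀ᵢ) = 14.9776 + 73.1745 + 11.7404 = 99.8925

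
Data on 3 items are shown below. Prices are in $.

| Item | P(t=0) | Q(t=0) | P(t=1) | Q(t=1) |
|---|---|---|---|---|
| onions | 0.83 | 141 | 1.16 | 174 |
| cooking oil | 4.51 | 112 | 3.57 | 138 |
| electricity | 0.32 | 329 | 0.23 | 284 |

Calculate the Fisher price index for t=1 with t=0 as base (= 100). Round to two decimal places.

88.22

Laspeyres component (base-period weights):
ΣP(t=1)Q(t=0) = 1.16×141 + 3.57×112 + 0.23×329 = 163.56 + 399.84 + 75.67 = 639.07
ΣP(t=0)Q(t=0) = 0.83×141 + 4.51×112 + 0.32×329 = 117.03 + 505.12 + 105.28 = 727.43
L = 639.07 / 727.43 × 100 = 87.8531
Paasche component (current-period weights):
ΣP(t=1)Q(t=1) = 1.16×174 + 3.57×138 + 0.23×284 = 201.84 + 492.66 + 65.32 = 759.82
ΣP(t=0)Q(t=1) = 0.83×174 + 4.51×138 + 0.32×284 = 144.42 + 622.38 + 90.88 = 857.68
P = 759.82 / 857.68 × 100 = 88.5902
Fisher = √(L × P) = √(87.8531 × 88.5902) = 88.2209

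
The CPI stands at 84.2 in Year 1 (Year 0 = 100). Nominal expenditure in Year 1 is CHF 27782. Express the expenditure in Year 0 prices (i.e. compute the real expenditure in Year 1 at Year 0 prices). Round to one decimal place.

32995.2

Real = Nominal ÷ (Index/100) = 27782 ÷ (84.2/100)
     = 27782 ÷ 0.842 = 32995.2494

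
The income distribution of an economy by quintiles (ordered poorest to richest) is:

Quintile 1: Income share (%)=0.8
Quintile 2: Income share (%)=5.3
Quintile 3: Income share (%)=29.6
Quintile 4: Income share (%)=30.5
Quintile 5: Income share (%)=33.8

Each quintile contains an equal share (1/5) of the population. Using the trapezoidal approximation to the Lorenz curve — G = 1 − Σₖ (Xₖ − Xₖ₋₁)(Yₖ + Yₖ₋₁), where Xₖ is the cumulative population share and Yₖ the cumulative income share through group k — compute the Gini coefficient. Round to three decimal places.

Cumulative income shares Yₖ: 0.0080, 0.0610, 0.3570, 0.6620, 1.0000
Σ (Xₖ−Xₖ₋₁)(Yₖ+Yₖ₋₁) = (1/5)(0.0080+0.0000) + (1/5)(0.0610+0.0080) + (1/5)(0.3570+0.0610) + (1/5)(0.6620+0.3570) + (1/5)(1.0000+0.6620)
  = 0.0016 + 0.0138 + 0.0836 + 0.2038 + 0.3324 = 0.6352
G = 1 − 0.6352 = 0.3648

0.365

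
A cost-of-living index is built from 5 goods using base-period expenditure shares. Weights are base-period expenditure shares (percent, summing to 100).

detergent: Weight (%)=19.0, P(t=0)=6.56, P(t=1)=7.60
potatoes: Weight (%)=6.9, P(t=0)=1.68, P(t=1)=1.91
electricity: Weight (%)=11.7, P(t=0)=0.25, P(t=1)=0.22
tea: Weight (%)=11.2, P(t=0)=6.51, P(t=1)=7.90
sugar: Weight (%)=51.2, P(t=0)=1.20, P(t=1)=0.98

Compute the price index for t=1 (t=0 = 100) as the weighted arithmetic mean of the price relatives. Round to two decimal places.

detergent: 19.0 × (7.60/6.56) = 19.0 × 1.158537 = 22.0122
potatoes: 6.9 × (1.91/1.68) = 6.9 × 1.136905 = 7.8446
electricity: 11.7 × (0.22/0.25) = 11.7 × 0.880000 = 10.2960
tea: 11.2 × (7.90/6.51) = 11.2 × 1.213518 = 13.5914
sugar: 51.2 × (0.98/1.20) = 51.2 × 0.816667 = 41.8133
Index = Σ wᵢ·(p₁ᵢ/p₀ᵢ) = 22.0122 + 7.8446 + 10.2960 + 13.5914 + 41.8133 = 95.5576

95.56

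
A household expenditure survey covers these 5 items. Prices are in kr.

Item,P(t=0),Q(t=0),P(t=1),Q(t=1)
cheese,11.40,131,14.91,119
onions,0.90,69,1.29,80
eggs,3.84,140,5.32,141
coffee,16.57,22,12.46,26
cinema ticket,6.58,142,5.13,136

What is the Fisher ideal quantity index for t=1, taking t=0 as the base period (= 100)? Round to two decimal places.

96.73

Laspeyres component (base-period weights):
ΣP(t=0)Q(t=1) = 11.40×119 + 0.90×80 + 3.84×141 + 16.57×26 + 6.58×136 = 1356.6 + 72 + 541.44 + 430.82 + 894.88 = 3295.74
ΣP(t=0)Q(t=0) = 11.40×131 + 0.90×69 + 3.84×140 + 16.57×22 + 6.58×142 = 1493.4 + 62.1 + 537.6 + 364.54 + 934.36 = 3392
L = 3295.74 / 3392 × 100 = 97.1621
Paasche component (current-period weights):
ΣP(t=1)Q(t=1) = 14.91×119 + 1.29×80 + 5.32×141 + 12.46×26 + 5.13×136 = 1774.29 + 103.2 + 750.12 + 323.96 + 697.68 = 3649.25
ΣP(t=1)Q(t=0) = 14.91×131 + 1.29×69 + 5.32×140 + 12.46×22 + 5.13×142 = 1953.21 + 89.01 + 744.8 + 274.12 + 728.46 = 3789.6
P = 3649.25 / 3789.6 × 100 = 96.2964
Fisher = √(L × P) = √(97.1621 × 96.2964) = 96.7283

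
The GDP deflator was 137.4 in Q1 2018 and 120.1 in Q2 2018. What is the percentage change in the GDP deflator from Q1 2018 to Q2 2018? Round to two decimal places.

-12.59%

Change = (120.1 − 137.4) / 137.4 × 100
       = -17.3 / 137.4 × 100 = -12.5910%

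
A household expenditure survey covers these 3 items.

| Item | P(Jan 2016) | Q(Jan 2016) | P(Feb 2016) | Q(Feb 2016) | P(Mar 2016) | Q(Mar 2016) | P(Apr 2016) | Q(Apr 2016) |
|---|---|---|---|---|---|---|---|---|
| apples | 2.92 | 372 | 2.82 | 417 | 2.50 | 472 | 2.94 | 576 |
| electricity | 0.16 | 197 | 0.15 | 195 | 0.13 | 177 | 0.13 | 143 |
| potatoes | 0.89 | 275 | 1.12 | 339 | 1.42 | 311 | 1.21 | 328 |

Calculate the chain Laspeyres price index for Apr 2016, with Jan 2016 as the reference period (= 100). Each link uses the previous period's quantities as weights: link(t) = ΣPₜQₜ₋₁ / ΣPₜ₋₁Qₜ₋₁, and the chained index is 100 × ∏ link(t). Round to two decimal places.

108.09

Link Jan 2016→Feb 2016:
ΣP(Feb 2016)Q(Jan 2016) = 2.82×372 + 0.15×197 + 1.12×275 = 1049.04 + 29.55 + 308 = 1386.59
ΣP(Jan 2016)Q(Jan 2016) = 2.92×372 + 0.16×197 + 0.89×275 = 1086.24 + 31.52 + 244.75 = 1362.51
link = 1386.59/1362.51 = 1.017673
Link Feb 2016→Mar 2016:
ΣP(Mar 2016)Q(Feb 2016) = 2.50×417 + 0.13×195 + 1.42×339 = 1042.5 + 25.35 + 481.38 = 1549.23
ΣP(Feb 2016)Q(Feb 2016) = 2.82×417 + 0.15×195 + 1.12×339 = 1175.94 + 29.25 + 379.68 = 1584.87
link = 1549.23/1584.87 = 0.977512
Link Mar 2016→Apr 2016:
ΣP(Apr 2016)Q(Mar 2016) = 2.94×472 + 0.13×177 + 1.21×311 = 1387.68 + 23.01 + 376.31 = 1787
ΣP(Mar 2016)Q(Mar 2016) = 2.50×472 + 0.13×177 + 1.42×311 = 1180 + 23.01 + 441.62 = 1644.63
link = 1787/1644.63 = 1.086567
Chained index = 100 × 1.017673 × 0.977512 × 1.086567 = 108.0904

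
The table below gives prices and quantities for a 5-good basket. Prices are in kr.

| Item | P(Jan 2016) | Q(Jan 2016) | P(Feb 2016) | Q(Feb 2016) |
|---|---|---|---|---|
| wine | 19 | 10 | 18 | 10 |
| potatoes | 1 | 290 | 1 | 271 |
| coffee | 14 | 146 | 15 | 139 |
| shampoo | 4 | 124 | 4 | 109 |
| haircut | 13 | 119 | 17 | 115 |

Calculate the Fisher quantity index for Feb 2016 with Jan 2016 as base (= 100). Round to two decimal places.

95.06

Laspeyres component (base-period weights):
ΣP(Jan 2016)Q(Feb 2016) = 19×10 + 1×271 + 14×139 + 4×109 + 13×115 = 190 + 271 + 1946 + 436 + 1495 = 4338
ΣP(Jan 2016)Q(Jan 2016) = 19×10 + 1×290 + 14×146 + 4×124 + 13×119 = 190 + 290 + 2044 + 496 + 1547 = 4567
L = 4338 / 4567 × 100 = 94.9858
Paasche component (current-period weights):
ΣP(Feb 2016)Q(Feb 2016) = 18×10 + 1×271 + 15×139 + 4×109 + 17×115 = 180 + 271 + 2085 + 436 + 1955 = 4927
ΣP(Feb 2016)Q(Jan 2016) = 18×10 + 1×290 + 15×146 + 4×124 + 17×119 = 180 + 290 + 2190 + 496 + 2023 = 5179
P = 4927 / 5179 × 100 = 95.1342
Fisher = √(L × P) = √(94.9858 × 95.1342) = 95.0600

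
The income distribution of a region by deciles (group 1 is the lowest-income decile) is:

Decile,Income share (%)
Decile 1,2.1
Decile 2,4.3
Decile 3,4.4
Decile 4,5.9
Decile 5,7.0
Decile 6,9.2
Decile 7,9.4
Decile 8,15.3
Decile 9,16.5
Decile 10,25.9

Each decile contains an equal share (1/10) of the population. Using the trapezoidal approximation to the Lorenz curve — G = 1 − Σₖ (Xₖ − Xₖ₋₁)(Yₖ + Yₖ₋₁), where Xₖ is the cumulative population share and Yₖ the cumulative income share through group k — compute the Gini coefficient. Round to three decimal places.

0.367

Cumulative income shares Yₖ: 0.0210, 0.0640, 0.1080, 0.1670, 0.2370, 0.3290, 0.4230, 0.5760, 0.7410, 1.0000
Σ (Xₖ−Xₖ₋₁)(Yₖ+Yₖ₋₁) = (1/10)(0.0210+0.0000) + (1/10)(0.0640+0.0210) + (1/10)(0.1080+0.0640) + (1/10)(0.1670+0.1080) + (1/10)(0.2370+0.1670) + (1/10)(0.3290+0.2370) + (1/10)(0.4230+0.3290) + (1/10)(0.5760+0.4230) + (1/10)(0.7410+0.5760) + (1/10)(1.0000+0.7410)
  = 0.0021 + 0.0085 + 0.0172 + 0.0275 + 0.0404 + 0.0566 + 0.0752 + 0.0999 + 0.1317 + 0.1741 = 0.6332
G = 1 − 0.6332 = 0.3668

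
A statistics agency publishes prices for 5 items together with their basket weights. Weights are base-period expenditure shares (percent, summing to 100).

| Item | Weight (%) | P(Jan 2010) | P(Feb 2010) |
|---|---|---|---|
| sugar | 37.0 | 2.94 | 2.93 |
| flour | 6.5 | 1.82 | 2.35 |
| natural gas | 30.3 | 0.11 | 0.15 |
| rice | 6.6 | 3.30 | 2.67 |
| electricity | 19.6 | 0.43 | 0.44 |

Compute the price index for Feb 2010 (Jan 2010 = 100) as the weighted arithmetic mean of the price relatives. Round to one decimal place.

sugar: 37.0 × (2.93/2.94) = 37.0 × 0.996599 = 36.8741
flour: 6.5 × (2.35/1.82) = 6.5 × 1.291209 = 8.3929
natural gas: 30.3 × (0.15/0.11) = 30.3 × 1.363636 = 41.3182
rice: 6.6 × (2.67/3.30) = 6.6 × 0.809091 = 5.3400
electricity: 19.6 × (0.44/0.43) = 19.6 × 1.023256 = 20.0558
Index = Σ wᵢ·(p₁ᵢ/p₀ᵢ) = 36.8741 + 8.3929 + 41.3182 + 5.3400 + 20.0558 = 111.9810

112.0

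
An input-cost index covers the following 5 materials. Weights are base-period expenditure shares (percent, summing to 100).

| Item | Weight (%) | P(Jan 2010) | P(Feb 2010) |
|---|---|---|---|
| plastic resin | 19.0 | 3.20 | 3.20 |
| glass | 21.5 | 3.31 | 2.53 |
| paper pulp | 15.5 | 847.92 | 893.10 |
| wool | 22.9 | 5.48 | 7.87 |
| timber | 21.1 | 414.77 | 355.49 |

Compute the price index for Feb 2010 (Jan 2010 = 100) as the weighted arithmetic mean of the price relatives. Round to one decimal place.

102.7

plastic resin: 19.0 × (3.20/3.20) = 19.0 × 1.000000 = 19.0000
glass: 21.5 × (2.53/3.31) = 21.5 × 0.764350 = 16.4335
paper pulp: 15.5 × (893.10/847.92) = 15.5 × 1.053283 = 16.3259
wool: 22.9 × (7.87/5.48) = 22.9 × 1.436131 = 32.8874
timber: 21.1 × (355.49/414.77) = 21.1 × 0.857077 = 18.0843
Index = Σ wᵢ·(p₁ᵢ/p₀ᵢ) = 19.0000 + 16.4335 + 16.3259 + 32.8874 + 18.0843 = 102.7312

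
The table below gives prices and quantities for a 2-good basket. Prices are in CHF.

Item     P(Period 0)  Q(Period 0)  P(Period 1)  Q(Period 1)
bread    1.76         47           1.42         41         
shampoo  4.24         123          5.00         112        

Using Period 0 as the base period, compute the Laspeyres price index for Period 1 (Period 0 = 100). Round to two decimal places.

112.83

Laspeyres price index uses base-period quantities as weights.
ΣP(Period 1)·Q(Period 0) = 1.42×47 + 5.00×123 = 66.74 + 615 = 681.74
ΣP(Period 0)·Q(Period 0) = 1.76×47 + 4.24×123 = 82.72 + 521.52 = 604.24
Index = 681.74 / 604.24 × 100 = 112.8260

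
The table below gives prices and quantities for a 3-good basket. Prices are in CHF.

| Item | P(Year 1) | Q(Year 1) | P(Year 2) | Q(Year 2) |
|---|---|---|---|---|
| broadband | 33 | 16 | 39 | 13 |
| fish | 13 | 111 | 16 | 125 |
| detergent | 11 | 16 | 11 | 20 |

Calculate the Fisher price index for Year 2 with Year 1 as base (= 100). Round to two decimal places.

119.95

Laspeyres component (base-period weights):
ΣP(Year 2)Q(Year 1) = 39×16 + 16×111 + 11×16 = 624 + 1776 + 176 = 2576
ΣP(Year 1)Q(Year 1) = 33×16 + 13×111 + 11×16 = 528 + 1443 + 176 = 2147
L = 2576 / 2147 × 100 = 119.9814
Paasche component (current-period weights):
ΣP(Year 2)Q(Year 2) = 39×13 + 16×125 + 11×20 = 507 + 2000 + 220 = 2727
ΣP(Year 1)Q(Year 2) = 33×13 + 13×125 + 11×20 = 429 + 1625 + 220 = 2274
P = 2727 / 2274 × 100 = 119.9208
Fisher = √(L × P) = √(119.9814 × 119.9208) = 119.9511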